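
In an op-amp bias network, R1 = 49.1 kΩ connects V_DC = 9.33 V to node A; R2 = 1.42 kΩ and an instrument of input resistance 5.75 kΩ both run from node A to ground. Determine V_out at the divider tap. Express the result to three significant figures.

V_out ≈ 0.211 V

R2 ‖ R_L = (1.42 × 5.75)/(1.42 + 5.75) = 1.139 kΩ.
Then V_out = V_DC · R2'/(R1 + R2') = 9.33 × 1.139/50.24 = 0.2115 V.
(Unloaded it would be 0.262 V; the load pulls it down.)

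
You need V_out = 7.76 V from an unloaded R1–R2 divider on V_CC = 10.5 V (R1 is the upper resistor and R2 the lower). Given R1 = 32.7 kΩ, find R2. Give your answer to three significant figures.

The divider ratio is R2/(R1+R2) = 7.76/10.5 = 0.7390.
Rearranging, R2 = R1·k/(1−k) = 32.7 × 2.832 = 92.61 kΩ.

R2 ≈ 92.6 kΩ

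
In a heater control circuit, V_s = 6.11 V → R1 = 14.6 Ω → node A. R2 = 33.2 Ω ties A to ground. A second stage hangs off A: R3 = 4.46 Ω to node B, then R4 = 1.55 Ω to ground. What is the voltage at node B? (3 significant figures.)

Node A sees R2 in parallel with the series input of stage 2, R3 + R4 = 6.010 Ω.
Effective lower resistance at A: R2 ‖ 6.010 = 5.089 Ω.
So V_A = 6.11 × 0.2585 = 1.579 V.
Stage 2 is unloaded, so V_B = V_A · R4/(R3+R4) = 1.579 × 1.55/6.010 = 0.4073 V.

V_B ≈ 0.407 V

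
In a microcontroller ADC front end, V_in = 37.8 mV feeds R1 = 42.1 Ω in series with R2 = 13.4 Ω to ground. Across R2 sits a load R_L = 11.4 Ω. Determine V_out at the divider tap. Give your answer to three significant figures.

First combine the lower leg with the load: R2 ‖ R_L = 6.160 Ω.
Then V_out = V_in · R2'/(R1 + R2') = 37.8 × 6.160/48.26 = 4.825 mV.
(Unloaded it would be 9.13 mV; the load pulls it down.)

V_out ≈ 4.82 mV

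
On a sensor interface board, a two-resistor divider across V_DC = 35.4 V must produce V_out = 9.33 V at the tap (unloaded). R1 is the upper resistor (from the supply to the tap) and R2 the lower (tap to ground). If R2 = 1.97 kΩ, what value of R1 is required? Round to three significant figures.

The divider ratio is R2/(R1+R2) = 9.33/35.4 = 0.2636.
R1 = R2·(1/k − 1) = 1.97 × 2.794 = 5.505 kΩ.

R1 ≈ 5.50 kΩ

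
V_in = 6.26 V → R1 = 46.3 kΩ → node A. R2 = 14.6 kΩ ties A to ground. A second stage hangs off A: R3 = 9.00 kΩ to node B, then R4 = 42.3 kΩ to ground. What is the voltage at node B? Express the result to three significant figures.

Node A sees R2 in parallel with the series input of stage 2, R3 + R4 = 51.30 kΩ.
R2 ‖ (R3+R4) = 11.37 kΩ.
So V_A = 6.26 × 0.1971 = 1.234 V.
V_B = V_A × 0.8246 = 1.017 V.

V_B ≈ 1.02 V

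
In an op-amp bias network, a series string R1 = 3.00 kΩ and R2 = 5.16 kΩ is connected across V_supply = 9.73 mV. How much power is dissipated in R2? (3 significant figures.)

ΣR = 8.160 kΩ → I = 9.73/8.160 = 1.192 µA.
V(R2) = I·R = 6.153 mV; P = V·I = 6.153 × 1.192 = 7.337 nW.

P ≈ 7.34 nW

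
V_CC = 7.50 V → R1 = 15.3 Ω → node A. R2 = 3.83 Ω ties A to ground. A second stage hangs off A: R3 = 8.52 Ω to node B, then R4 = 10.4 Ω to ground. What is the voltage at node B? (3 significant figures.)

V_B ≈ 0.710 V

Looking into the second stage from A: R3 + R4 = 18.92 Ω appears in parallel with R2.
R2 ‖ (R3+R4) = 3.185 Ω.
V_A = 7.50 × 3.185/(15.3 + 3.185) = 1.292 V.
Then the unloaded second divider: V_B = V_A × R4/(R3+R4) = 1.292 × 0.5497 = 0.7104 V.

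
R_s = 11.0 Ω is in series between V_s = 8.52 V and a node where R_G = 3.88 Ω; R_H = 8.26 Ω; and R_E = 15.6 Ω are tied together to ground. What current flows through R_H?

I ≈ 0.176 A

Parallel bank: R_p = 1/(1/3.88 + 1/8.26 + 1/15.6) = 2.258 Ω.
Node voltage V_A = V_s · R_p/(R_s + R_p) = 8.52 × 0.1703 = 1.451 V.
Branch current I = V_A/R_H = 1.451/8.26 = 0.1757 A.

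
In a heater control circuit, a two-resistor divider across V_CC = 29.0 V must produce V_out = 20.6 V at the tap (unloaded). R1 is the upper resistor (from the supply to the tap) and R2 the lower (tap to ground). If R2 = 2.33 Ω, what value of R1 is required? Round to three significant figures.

R1 ≈ 0.950 Ω

Required fraction k = V_out/V_CC = 0.7103.
So R1 = R2 · (V_CC/V_out − 1) = 2.33 × (29.0/20.6 − 1) = 2.33 × 0.4078 = 0.9501 Ω.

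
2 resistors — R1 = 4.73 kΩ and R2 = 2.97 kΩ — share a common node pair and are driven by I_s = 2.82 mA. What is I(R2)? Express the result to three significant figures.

For two parallel branches, I_k = I_s · (other R)/(sum of R).
I(R2) = 2.82 × 4.73/(4.73 + 2.97) = 2.82 × 0.6143 = 1.732 mA.

I ≈ 1.73 mA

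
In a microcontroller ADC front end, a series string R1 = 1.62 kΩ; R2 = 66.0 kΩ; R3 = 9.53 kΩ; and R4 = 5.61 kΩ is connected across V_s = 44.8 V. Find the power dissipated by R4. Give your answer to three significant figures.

ΣR = 82.76 kΩ → I = 44.8/82.76 = 0.5413 mA.
P(R4) = I²·R4 = (0.5413)² × 5.61 = 1.644 mW.

P ≈ 1.64 mW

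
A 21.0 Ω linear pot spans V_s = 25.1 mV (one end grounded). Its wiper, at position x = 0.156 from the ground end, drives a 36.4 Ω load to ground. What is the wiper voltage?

Lower segment x·R_p = 3.276 Ω; upper segment (1−x)·R_p = 17.72 Ω.
Lower segment in parallel with the load: 3.276 ‖ 36.4 = 3.006 Ω.
V_out = 25.1 × 3.006/(17.72 + 3.006) = 3.639 mV.
(Unloaded: V_out = x·V_s = 3.92 mV.)

V_out ≈ 3.64 mV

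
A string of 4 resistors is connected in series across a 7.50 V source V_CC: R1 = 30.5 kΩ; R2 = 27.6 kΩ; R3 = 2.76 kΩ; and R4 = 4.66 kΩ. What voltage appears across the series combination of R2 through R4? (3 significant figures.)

V ≈ 4.01 V

Total series resistance ΣR = 30.5 + 27.6 + 2.76 + 4.66 = 65.52 kΩ.
R_{R2..R4} = 27.6 + 2.76 + 4.66 = 35.02 kΩ.
V = V_CC · R/ΣR = 7.50 × 0.5345 = 4.009 V.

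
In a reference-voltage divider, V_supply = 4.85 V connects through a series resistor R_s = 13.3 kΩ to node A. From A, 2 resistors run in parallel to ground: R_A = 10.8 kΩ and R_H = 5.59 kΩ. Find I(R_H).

Equivalent of the parallel group: R_p = 3.683 kΩ.
V_A = 4.85 × 3.683/16.98 = 1.052 V.
I(R_H) = V_A / R_H = 1.052/5.59 = 0.1882 mA.

I ≈ 0.188 mA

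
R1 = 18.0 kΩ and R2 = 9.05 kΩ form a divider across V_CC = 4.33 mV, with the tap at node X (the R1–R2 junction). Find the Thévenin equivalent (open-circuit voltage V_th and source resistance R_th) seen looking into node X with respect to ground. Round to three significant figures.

With X open, the divider is unloaded: V_th = 4.33 × 9.05/27.05 = 1.449 mV.
Zeroing V_CC shorts the top of R1 to ground, so R_th = R1 ‖ R2 = 6.022 kΩ.

V_th ≈ 1.45 mV, R_th ≈ 6.02 kΩ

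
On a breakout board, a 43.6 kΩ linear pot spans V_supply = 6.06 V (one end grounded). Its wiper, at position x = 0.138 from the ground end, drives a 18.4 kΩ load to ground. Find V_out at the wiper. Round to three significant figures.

Lower segment x·R_p = 6.017 kΩ; upper segment (1−x)·R_p = 37.58 kΩ.
R_L loads the lower segment: effective lower R = 4.534 kΩ.
Loaded-divider output: V_out = 6.06 × 0.1077 = 0.6524 V.

V_out ≈ 0.652 V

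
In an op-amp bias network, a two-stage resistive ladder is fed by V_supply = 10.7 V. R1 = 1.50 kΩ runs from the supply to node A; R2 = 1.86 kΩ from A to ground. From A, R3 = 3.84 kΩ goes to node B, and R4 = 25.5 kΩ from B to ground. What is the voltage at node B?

The second stage (R3 + R4 = 29.34 kΩ) loads node A in parallel with R2.
R2 ‖ (R3+R4) = 1.749 kΩ.
So V_A = 10.7 × 0.5383 = 5.760 V.
V_B = V_A × 0.8691 = 5.006 V.

V_B ≈ 5.01 V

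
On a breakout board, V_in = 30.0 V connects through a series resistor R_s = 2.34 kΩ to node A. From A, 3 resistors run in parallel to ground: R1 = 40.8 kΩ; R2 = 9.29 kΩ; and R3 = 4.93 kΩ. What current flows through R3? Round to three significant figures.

Equivalent of the parallel group: R_p = 2.985 kΩ.
Node voltage V_A = V_in · R_p/(R_s + R_p) = 30.0 × 0.5606 = 16.82 V.
Branch current I = V_A/R3 = 16.82/4.93 = 3.411 mA.

I ≈ 3.41 mA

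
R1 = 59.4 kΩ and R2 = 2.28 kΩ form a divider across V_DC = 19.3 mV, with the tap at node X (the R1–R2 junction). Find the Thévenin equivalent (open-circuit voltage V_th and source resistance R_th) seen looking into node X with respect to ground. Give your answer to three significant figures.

V_th ≈ 0.713 mV, R_th ≈ 2.20 kΩ

V_th is the unloaded tap voltage: V_DC · R2/(R1+R2) = 19.3 × 0.03696 = 0.7134 mV.
Looking into X with the source shorted: R_th = R1·R2/(R1+R2) = 59.40 × 2.28/61.68 = 2.196 kΩ.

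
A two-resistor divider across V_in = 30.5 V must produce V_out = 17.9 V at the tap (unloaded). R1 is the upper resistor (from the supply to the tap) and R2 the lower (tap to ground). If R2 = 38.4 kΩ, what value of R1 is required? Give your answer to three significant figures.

R1 ≈ 27.0 kΩ

Required fraction k = V_out/V_in = 0.5869.
Rearranging, R1 = R2·(1−k)/k = 38.4 × 0.7039 = 27.03 kΩ.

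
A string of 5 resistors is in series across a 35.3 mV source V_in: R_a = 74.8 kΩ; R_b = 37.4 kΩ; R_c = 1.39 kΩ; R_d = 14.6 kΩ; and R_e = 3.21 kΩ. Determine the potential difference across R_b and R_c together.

Total series resistance ΣR = 74.8 + 37.4 + 1.39 + 14.6 + 3.21 = 131.4 kΩ.
R_{R_b..R_c} = 37.4 + 1.39 = 38.79 kΩ.
By the voltage-divider rule, V = 35.3 × 38.79/131.4 = 10.42 mV.

V ≈ 10.4 mV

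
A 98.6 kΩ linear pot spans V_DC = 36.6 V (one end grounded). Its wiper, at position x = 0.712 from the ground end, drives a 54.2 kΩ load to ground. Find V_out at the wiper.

Lower segment x·R_p = 70.20 kΩ; upper segment (1−x)·R_p = 28.40 kΩ.
(x·R_p) ‖ R_L = 30.59 kΩ.
V_out = 36.6 × 30.59/(28.40 + 30.59) = 18.98 V.

V_out ≈ 19.0 V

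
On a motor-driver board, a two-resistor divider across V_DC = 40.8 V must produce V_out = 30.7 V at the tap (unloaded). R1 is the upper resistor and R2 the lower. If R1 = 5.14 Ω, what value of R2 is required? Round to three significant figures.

R2 ≈ 15.6 Ω

V_out/V_DC = R2/(R1+R2) = 0.7525.
R2 = R1 · 0.7525/(1 − 0.7525) = 15.62 Ω.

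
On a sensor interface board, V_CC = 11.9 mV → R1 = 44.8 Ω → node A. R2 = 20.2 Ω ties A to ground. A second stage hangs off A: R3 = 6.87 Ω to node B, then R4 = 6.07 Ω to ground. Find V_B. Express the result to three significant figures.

Node A sees R2 in parallel with the series input of stage 2, R3 + R4 = 12.94 Ω.
R2 ‖ (R3+R4) = 7.887 Ω.
First divider: V_A = V_CC · 7.887/(44.8 + 7.887) = 1.781 mV.
Then the unloaded second divider: V_B = V_A × R4/(R3+R4) = 1.781 × 0.4691 = 0.8357 mV.

V_B ≈ 0.836 mV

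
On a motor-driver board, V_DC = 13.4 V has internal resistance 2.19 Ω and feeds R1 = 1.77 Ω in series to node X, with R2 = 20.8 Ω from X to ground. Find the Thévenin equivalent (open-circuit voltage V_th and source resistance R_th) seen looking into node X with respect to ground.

R1' = 2.19 + 1.77 = 3.960 Ω (source resistance + R1).
V_th is the unloaded tap voltage: V_DC · R2/(R1'+R2) = 13.4 × 0.8401 = 11.26 V.
Zeroing V_DC shorts the top of R1' to ground, so R_th = R1' ‖ R2 = 3.327 Ω.

V_th ≈ 11.3 V, R_th ≈ 3.33 Ω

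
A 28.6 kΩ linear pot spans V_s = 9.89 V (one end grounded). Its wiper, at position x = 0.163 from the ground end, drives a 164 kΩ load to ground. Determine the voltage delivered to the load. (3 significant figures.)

Lower segment x·R_p = 4.662 kΩ; upper segment (1−x)·R_p = 23.94 kΩ.
R_L loads the lower segment: effective lower R = 4.533 kΩ.
V_out = 9.89 × 4.533/(23.94 + 4.533) = 1.575 V.

V_out ≈ 1.57 V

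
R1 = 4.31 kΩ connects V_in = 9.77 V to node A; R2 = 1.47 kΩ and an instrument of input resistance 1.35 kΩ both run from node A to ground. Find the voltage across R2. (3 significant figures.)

V_out ≈ 1.37 V

R2 ‖ R_L = (1.47 × 1.35)/(1.47 + 1.35) = 0.7037 kΩ.
Then V_out = V_in · R2'/(R1 + R2') = 9.77 × 0.7037/5.014 = 1.371 V.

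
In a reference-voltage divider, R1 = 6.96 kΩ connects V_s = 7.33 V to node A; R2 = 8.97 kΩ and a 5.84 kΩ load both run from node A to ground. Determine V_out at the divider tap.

R2 ‖ R_L = (8.97 × 5.84)/(8.97 + 5.84) = 3.537 kΩ.
Then V_out = V_s · R2'/(R1 + R2') = 7.33 × 3.537/10.50 = 2.470 V.

V_out ≈ 2.47 V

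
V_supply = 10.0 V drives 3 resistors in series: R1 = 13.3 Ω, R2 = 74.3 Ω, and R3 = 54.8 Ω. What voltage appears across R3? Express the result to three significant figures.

V ≈ 3.85 V

Total series resistance ΣR = 13.3 + 74.3 + 54.8 = 142.4 Ω.
Voltage divider: V = V_supply · (54.80 / 142.4) = 10.0 × 0.3848 = 3.848 V.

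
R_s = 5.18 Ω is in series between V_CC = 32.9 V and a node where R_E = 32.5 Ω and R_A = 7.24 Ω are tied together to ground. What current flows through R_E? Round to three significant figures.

Parallel bank: R_p = 1/(1/32.5 + 1/7.24) = 5.921 Ω.
Node voltage V_A = V_CC · R_p/(R_s + R_p) = 32.9 × 0.5334 = 17.55 V.
I(R_E) = V_A / R_E = 17.55/32.5 = 0.5399 A.

I ≈ 0.540 A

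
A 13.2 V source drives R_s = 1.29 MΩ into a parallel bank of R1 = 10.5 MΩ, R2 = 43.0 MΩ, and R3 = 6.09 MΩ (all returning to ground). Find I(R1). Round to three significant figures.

I ≈ 0.921 µA

Equivalent of the parallel group: R_p = 3.537 MΩ.
V_A = 13.2 × 3.537/4.827 = 9.673 V.
Branch current I = V_A/R1 = 9.673/10.5 = 0.9212 µA.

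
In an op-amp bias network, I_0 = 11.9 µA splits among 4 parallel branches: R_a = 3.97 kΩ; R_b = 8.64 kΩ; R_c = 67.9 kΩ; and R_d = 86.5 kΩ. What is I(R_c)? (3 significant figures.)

ΣG = 1/3.97 + 1/8.64 + 1/67.9 + 1/86.5 = 0.3939.
Current divider: I(R_c) = I_0 · G_k/ΣG = 11.9 × (0.01473/0.3939) = 11.9 × 0.03739 = 0.4449 µA.

I ≈ 0.445 µA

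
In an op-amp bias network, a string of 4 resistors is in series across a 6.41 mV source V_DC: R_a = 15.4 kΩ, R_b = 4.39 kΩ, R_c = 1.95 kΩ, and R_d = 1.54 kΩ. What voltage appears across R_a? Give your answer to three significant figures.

V ≈ 4.24 mV

Series total: ΣR = 15.4 + 4.39 + 1.95 + 1.54 = 23.28 kΩ.
Voltage divider: V = V_DC · (15.40 / 23.28) = 6.41 × 0.6615 = 4.240 mV.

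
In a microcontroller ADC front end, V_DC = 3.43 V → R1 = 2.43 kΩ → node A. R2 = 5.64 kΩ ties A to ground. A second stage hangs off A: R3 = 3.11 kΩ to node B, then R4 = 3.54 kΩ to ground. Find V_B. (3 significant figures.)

The second stage (R3 + R4 = 6.650 kΩ) loads node A in parallel with R2.
R2 ‖ (R3+R4) = 3.052 kΩ.
V_A = 3.43 × 3.052/(2.43 + 3.052) = 1.910 V.
Stage 2 is unloaded, so V_B = V_A · R4/(R3+R4) = 1.910 × 3.54/6.650 = 1.016 V.

V_B ≈ 1.02 V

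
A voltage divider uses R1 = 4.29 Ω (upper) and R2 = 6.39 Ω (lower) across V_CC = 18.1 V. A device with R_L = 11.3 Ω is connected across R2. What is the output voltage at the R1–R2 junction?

R2 ‖ R_L = (6.39 × 11.3)/(6.39 + 11.3) = 4.082 Ω.
Now apply the divider: V_out = 18.1 × 0.4876 = 8.825 V.

V_out ≈ 8.82 V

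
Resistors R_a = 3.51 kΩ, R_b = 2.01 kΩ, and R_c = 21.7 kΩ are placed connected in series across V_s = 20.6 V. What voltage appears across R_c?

ΣR = 3.51 + 2.01 + 21.7 = 27.22 kΩ.
V = V_s · R/ΣR = 20.6 × 0.7972 = 16.42 V.

V ≈ 16.4 V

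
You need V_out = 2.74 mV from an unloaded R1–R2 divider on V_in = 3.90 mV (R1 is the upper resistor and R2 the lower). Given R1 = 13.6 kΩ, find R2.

R2 ≈ 32.1 kΩ

Required fraction k = V_out/V_in = 0.7026.
R2 = R1 · 0.7026/(1 − 0.7026) = 32.12 kΩ.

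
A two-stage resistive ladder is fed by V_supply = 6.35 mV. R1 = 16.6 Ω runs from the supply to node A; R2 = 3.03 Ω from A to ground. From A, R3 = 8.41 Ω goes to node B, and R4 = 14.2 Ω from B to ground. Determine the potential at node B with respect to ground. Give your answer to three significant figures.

V_B ≈ 0.553 mV

Looking into the second stage from A: R3 + R4 = 22.61 Ω appears in parallel with R2.
R2 ‖ (R3+R4) = 2.672 Ω.
V_A = 6.35 × 2.672/(16.6 + 2.672) = 0.8804 mV.
Then the unloaded second divider: V_B = V_A × R4/(R3+R4) = 0.8804 × 0.6280 = 0.5529 mV.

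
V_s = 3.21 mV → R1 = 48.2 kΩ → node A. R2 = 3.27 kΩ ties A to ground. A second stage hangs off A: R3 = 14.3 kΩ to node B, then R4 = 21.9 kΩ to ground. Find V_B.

V_B ≈ 0.114 mV

Node A sees R2 in parallel with the series input of stage 2, R3 + R4 = 36.20 kΩ.
Effective lower resistance at A: R2 ‖ 36.20 = 2.999 kΩ.
So V_A = 3.21 × 0.05858 = 0.1880 mV.
Then the unloaded second divider: V_B = V_A × R4/(R3+R4) = 0.1880 × 0.6050 = 0.1138 mV.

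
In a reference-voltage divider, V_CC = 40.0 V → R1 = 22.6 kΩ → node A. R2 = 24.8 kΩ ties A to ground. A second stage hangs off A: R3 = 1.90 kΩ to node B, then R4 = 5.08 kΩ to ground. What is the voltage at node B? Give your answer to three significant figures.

Node A sees R2 in parallel with the series input of stage 2, R3 + R4 = 6.980 kΩ.
R2 ‖ (R3+R4) = 5.447 kΩ.
V_A = 40.0 × 5.447/(22.6 + 5.447) = 7.768 V.
Stage 2 is unloaded, so V_B = V_A · R4/(R3+R4) = 7.768 × 5.08/6.980 = 5.654 V.

V_B ≈ 5.65 V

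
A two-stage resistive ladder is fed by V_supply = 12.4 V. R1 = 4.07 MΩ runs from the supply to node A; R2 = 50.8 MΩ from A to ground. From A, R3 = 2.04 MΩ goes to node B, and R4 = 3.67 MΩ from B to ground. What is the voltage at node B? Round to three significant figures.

Node A sees R2 in parallel with the series input of stage 2, R3 + R4 = 5.710 MΩ.
Effective lower resistance at A: R2 ‖ 5.710 = 5.133 MΩ.
So V_A = 12.4 × 0.5578 = 6.916 V.
Then the unloaded second divider: V_B = V_A × R4/(R3+R4) = 6.916 × 0.6427 = 4.445 V.

V_B ≈ 4.45 V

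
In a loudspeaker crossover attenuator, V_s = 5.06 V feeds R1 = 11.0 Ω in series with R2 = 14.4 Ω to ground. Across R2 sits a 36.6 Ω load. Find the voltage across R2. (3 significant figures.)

V_out ≈ 2.45 V

R2 ‖ R_L = (14.4 × 36.6)/(14.4 + 36.6) = 10.33 Ω.
Now apply the divider: V_out = 5.06 × 0.4844 = 2.451 V.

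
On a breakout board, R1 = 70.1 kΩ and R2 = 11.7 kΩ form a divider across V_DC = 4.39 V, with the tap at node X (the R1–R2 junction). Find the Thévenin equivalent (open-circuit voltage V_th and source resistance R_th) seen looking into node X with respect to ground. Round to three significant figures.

V_th ≈ 0.628 V, R_th ≈ 10.0 kΩ

With X open, the divider is unloaded: V_th = 4.39 × 11.7/81.80 = 0.6279 V.
With V_DC suppressed (replaced by a short), R_th = R1 ‖ R2 = (70.10 × 11.7)/(70.10 + 11.7) = 10.03 kΩ.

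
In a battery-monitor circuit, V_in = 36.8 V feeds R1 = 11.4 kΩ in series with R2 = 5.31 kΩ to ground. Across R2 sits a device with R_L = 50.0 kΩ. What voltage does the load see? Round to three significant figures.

The load sits in parallel with R2, giving an effective lower resistance R2' = R2·R_L/(R2+R_L) = 4.800 kΩ.
Now apply the divider: V_out = 36.8 × 0.2963 = 10.90 V.

V_out ≈ 10.9 V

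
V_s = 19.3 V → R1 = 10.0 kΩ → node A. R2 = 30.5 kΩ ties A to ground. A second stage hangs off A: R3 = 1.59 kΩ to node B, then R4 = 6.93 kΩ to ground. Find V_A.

The second stage (R3 + R4 = 8.520 kΩ) loads node A in parallel with R2.
Effective lower resistance at A: R2 ‖ 8.520 = 6.660 kΩ.
V_A = 19.3 × 6.660/(10.0 + 6.660) = 7.715 V.

V_A ≈ 7.72 V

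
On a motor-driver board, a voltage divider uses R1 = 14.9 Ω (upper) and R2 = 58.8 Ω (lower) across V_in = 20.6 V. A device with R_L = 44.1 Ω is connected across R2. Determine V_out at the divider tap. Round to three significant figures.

V_out ≈ 12.9 V

The load sits in parallel with R2, giving an effective lower resistance R2' = R2·R_L/(R2+R_L) = 25.20 Ω.
Voltage divider with the loaded lower leg: V_out = 20.6 × 25.20/(14.9 + 25.20) = 20.6 × 0.6284 = 12.95 V.
(Unloaded it would be 16.4 V; the load pulls it down.)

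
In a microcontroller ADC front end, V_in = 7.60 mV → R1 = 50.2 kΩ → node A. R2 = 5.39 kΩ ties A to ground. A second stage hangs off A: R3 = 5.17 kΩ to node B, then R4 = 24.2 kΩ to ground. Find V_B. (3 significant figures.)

The second stage (R3 + R4 = 29.37 kΩ) loads node A in parallel with R2.
R2 ‖ (R3+R4) = 4.554 kΩ.
V_A = 7.60 × 4.554/(50.2 + 4.554) = 0.6321 mV.
V_B = V_A × 0.8240 = 0.5209 mV.

V_B ≈ 0.521 mV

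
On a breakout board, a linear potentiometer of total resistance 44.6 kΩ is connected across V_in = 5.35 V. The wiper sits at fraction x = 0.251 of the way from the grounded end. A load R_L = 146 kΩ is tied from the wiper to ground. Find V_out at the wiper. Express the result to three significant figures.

Lower segment x·R_p = 11.19 kΩ; upper segment (1−x)·R_p = 33.41 kΩ.
(x·R_p) ‖ R_L = 10.40 kΩ.
Then V_out = V_in · 10.40/(33.41 + 10.40) = 1.270 V.
(Unloaded: V_out = x·V_in = 1.34 V.)

V_out ≈ 1.27 V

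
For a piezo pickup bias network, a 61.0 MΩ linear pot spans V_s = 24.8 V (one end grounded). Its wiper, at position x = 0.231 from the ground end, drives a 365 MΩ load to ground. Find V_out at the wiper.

V_out ≈ 5.56 V

Lower segment x·R_p = 14.09 MΩ; upper segment (1−x)·R_p = 46.91 MΩ.
R_L loads the lower segment: effective lower R = 13.57 MΩ.
Loaded-divider output: V_out = 24.8 × 0.2243 = 5.564 V.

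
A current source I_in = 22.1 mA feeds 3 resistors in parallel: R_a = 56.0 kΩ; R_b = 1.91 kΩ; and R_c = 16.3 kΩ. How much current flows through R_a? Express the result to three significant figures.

Conductances: ΣG = 1/56.0 + 1/1.91 + 1/16.3 = 0.6028 (1/kΩ).
Current divider: I(R_a) = I_in · G_k/ΣG = 22.1 × (0.01786/0.6028) = 22.1 × 0.02963 = 0.6547 mA.

I ≈ 0.655 mA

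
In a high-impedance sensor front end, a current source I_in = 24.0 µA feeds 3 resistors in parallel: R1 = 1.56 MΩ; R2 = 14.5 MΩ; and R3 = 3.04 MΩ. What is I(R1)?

I ≈ 14.8 µA

ΣG = 1/1.56 + 1/14.5 + 1/3.04 = 1.039.
R1 takes the fraction G_k/ΣG = 0.6410/1.039 = 0.6170, so I = 24.0 × 0.6170 = 14.81 µA.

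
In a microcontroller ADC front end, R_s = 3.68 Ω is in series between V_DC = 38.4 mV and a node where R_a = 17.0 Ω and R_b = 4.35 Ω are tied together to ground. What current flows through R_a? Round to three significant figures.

Equivalent of the parallel group: R_p = 3.464 Ω.
V_A = 38.4 × 3.464/7.144 = 18.62 mV.
Branch current I = V_A/R_a = 18.62/17.0 = 1.095 mA.
(Equivalently: I_total = 5.375 mA, then current-divider fraction G_k/ΣG = 0.2037.)

I ≈ 1.10 mA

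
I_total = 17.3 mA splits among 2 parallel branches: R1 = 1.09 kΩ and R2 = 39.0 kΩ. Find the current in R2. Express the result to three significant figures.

I ≈ 0.470 mA

With just two branches, the current splits inversely with resistance.
I(R2) = 17.3 × 1.09/(1.09 + 39.0) = 17.3 × 0.02719 = 0.4704 mA.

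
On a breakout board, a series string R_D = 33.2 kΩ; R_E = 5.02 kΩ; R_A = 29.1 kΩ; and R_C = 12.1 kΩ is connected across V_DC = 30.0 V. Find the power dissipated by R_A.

P ≈ 4.15 mW

Series current I = V_DC/ΣR = 30.0/79.42 = 0.3777 mA.
P(R_A) = I²·R_A = (0.3777)² × 29.1 = 4.152 mW.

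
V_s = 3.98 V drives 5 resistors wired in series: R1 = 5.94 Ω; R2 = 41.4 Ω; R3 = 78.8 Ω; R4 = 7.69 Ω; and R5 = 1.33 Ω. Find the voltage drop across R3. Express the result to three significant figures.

Total series resistance ΣR = 5.94 + 41.4 + 78.8 + 7.69 + 1.33 = 135.2 Ω.
By the voltage-divider rule, V = 3.98 × 78.80/135.2 = 2.320 V.

V ≈ 2.32 V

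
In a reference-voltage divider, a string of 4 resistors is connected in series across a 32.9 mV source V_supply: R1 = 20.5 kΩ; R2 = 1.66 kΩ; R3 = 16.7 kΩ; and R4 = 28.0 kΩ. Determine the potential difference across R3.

Total series resistance ΣR = 20.5 + 1.66 + 16.7 + 28.0 = 66.86 kΩ.
Voltage divider: V = V_supply · (16.70 / 66.86) = 32.9 × 0.2498 = 8.218 mV.

V ≈ 8.22 mV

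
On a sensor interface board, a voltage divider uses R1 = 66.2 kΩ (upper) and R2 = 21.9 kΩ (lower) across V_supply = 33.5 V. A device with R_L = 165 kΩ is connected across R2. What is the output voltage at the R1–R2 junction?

The load sits in parallel with R2, giving an effective lower resistance R2' = R2·R_L/(R2+R_L) = 19.33 kΩ.
Then V_out = V_supply · R2'/(R1 + R2') = 33.5 × 19.33/85.53 = 7.572 V.
(Unloaded it would be 8.33 V; the load pulls it down.)

V_out ≈ 7.57 V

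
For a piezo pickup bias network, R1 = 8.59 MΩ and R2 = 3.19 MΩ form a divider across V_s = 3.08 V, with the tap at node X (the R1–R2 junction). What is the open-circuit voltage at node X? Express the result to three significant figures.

V_th ≈ 0.834 V

V_th is the unloaded tap voltage: V_s · R2/(R1+R2) = 3.08 × 0.2708 = 0.8341 V.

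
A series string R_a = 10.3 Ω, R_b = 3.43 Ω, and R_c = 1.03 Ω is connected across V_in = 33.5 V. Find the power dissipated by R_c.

P ≈ 5.31 W

The common current is I = 33.5/14.76 = 2.270 A.
V(R_c) = I·R = 2.338 V; P = V·I = 2.338 × 2.270 = 5.306 W.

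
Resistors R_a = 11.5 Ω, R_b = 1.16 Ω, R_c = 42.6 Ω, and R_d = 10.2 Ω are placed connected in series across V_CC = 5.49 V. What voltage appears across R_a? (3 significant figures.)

V ≈ 0.964 V

Total series resistance ΣR = 11.5 + 1.16 + 42.6 + 10.2 = 65.46 Ω.
V = V_CC · R/ΣR = 5.49 × 0.1757 = 0.9645 V.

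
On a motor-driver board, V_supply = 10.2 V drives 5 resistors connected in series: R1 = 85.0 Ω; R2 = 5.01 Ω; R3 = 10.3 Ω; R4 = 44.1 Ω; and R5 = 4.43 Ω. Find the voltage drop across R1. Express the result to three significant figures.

Series total: ΣR = 85.0 + 5.01 + 10.3 + 44.1 + 4.43 = 148.8 Ω.
Voltage divider: V = V_supply · (85.00 / 148.8) = 10.2 × 0.5711 = 5.825 V.

V ≈ 5.83 V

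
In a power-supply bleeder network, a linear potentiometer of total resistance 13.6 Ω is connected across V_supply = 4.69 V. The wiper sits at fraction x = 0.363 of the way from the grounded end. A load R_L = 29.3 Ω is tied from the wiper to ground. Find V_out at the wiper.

V_out ≈ 1.54 V

Split the track: R_lower = x·R_p = 4.937 Ω, R_upper = (1−x)·R_p = 8.663 Ω.
R_L loads the lower segment: effective lower R = 4.225 Ω.
V_out = 4.69 × 4.225/(8.663 + 4.225) = 1.537 V.
(Unloaded: V_out = x·V_supply = 1.70 V.)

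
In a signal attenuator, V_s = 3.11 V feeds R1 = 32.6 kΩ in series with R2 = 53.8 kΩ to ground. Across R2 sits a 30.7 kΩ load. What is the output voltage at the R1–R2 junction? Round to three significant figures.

V_out ≈ 1.17 V

The load sits in parallel with R2, giving an effective lower resistance R2' = R2·R_L/(R2+R_L) = 19.55 kΩ.
Now apply the divider: V_out = 3.11 × 0.3748 = 1.166 V.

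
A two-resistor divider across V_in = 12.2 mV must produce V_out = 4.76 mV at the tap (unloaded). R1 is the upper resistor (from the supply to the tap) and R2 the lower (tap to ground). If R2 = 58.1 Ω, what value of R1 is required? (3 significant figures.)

R1 ≈ 90.8 Ω

V_out/V_in = R2/(R1+R2) = 0.3902.
Rearranging, R1 = R2·(1−k)/k = 58.1 × 1.563 = 90.81 Ω.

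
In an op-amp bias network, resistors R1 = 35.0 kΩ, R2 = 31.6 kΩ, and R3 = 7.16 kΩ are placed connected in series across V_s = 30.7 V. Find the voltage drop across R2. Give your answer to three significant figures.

V ≈ 13.2 V

Total series resistance ΣR = 35.0 + 31.6 + 7.16 = 73.76 kΩ.
V = V_s · R/ΣR = 30.7 × 0.4284 = 13.15 V.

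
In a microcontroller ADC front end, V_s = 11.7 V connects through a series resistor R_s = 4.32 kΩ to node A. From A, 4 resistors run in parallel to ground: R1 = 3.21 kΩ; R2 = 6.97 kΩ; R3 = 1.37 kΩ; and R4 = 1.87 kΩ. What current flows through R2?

I ≈ 0.199 mA

Equivalent of the parallel group: R_p = 0.5815 kΩ.
Node voltage V_A = V_s · R_p/(R_s + R_p) = 11.7 × 0.1186 = 1.388 V.
I(R2) = V_A / R2 = 1.388/6.97 = 0.1991 mA.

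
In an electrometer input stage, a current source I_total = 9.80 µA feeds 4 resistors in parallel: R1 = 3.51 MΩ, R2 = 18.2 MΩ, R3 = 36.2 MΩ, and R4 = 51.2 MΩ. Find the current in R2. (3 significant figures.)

Conductances: ΣG = 1/3.51 + 1/18.2 + 1/36.2 + 1/51.2 = 0.3870 (1/MΩ).
Current divider: I(R2) = I_total · G_k/ΣG = 9.80 × (0.05495/0.3870) = 9.80 × 0.1420 = 1.391 µA.

I ≈ 1.39 µA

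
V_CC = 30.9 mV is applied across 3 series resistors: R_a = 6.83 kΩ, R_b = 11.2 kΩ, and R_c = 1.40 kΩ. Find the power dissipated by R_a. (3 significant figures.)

The common current is I = 30.9/19.43 = 1.590 µA.
P(R_a) = I²·R_a = (1.590)² × 6.83 = 17.27 nW.

P ≈ 17.3 nW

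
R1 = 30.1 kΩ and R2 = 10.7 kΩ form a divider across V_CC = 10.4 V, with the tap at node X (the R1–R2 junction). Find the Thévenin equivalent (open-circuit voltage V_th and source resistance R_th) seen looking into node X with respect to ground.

Open-circuit (no load on X): V_th = V_CC · R2/(R1 + R2) = 10.4 × 10.7/(30.10 + 10.7) = 2.727 V.
Zeroing V_CC shorts the top of R1 to ground, so R_th = R1 ‖ R2 = 7.894 kΩ.

V_th ≈ 2.73 V, R_th ≈ 7.89 kΩ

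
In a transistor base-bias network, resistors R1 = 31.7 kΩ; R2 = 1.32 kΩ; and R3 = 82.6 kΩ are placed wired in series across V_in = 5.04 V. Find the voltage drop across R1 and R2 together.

V ≈ 1.44 V

ΣR = 31.7 + 1.32 + 82.6 = 115.6 kΩ.
R_{R1..R2} = 31.7 + 1.32 = 33.02 kΩ.
By the voltage-divider rule, V = 5.04 × 33.02/115.6 = 1.439 V.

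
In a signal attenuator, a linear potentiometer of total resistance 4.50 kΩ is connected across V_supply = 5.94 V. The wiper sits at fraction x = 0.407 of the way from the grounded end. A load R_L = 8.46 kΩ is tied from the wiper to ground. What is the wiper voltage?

V_out ≈ 2.14 V

Lower segment x·R_p = 1.831 kΩ; upper segment (1−x)·R_p = 2.668 kΩ.
R_L loads the lower segment: effective lower R = 1.506 kΩ.
Loaded-divider output: V_out = 5.94 × 0.3607 = 2.143 V.
(Unloaded: V_out = x·V_supply = 2.42 V.)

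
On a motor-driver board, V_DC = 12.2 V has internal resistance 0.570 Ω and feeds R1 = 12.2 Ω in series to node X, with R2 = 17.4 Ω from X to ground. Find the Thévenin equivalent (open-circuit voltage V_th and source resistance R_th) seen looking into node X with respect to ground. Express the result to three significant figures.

V_th ≈ 7.04 V, R_th ≈ 7.36 Ω

R1' = 0.570 + 12.2 = 12.77 Ω (source resistance + R1).
Open-circuit (no load on X): V_th = V_DC · R2/(R1' + R2) = 12.2 × 17.4/(12.77 + 17.4) = 7.036 V.
Looking into X with the source shorted: R_th = R1'·R2/(R1'+R2) = 12.77 × 17.4/30.17 = 7.365 Ω.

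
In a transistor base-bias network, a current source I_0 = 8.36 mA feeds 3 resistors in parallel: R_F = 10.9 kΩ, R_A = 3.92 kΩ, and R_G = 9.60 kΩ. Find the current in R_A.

ΣG = 1/10.9 + 1/3.92 + 1/9.60 = 0.4510.
Current divider: I(R_A) = I_0 · G_k/ΣG = 8.36 × (0.2551/0.4510) = 8.36 × 0.5656 = 4.729 mA.

I ≈ 4.73 mA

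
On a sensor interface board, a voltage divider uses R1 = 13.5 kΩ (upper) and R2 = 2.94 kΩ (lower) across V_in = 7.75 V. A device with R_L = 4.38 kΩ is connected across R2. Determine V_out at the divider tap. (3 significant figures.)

V_out ≈ 0.893 V

R2 ‖ R_L = (2.94 × 4.38)/(2.94 + 4.38) = 1.759 kΩ.
Then V_out = V_in · R2'/(R1 + R2') = 7.75 × 1.759/15.26 = 0.8935 V.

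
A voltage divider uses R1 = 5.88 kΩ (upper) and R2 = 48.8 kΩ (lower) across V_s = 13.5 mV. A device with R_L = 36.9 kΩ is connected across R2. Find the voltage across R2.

The load sits in parallel with R2, giving an effective lower resistance R2' = R2·R_L/(R2+R_L) = 21.01 kΩ.
Now apply the divider: V_out = 13.5 × 0.7813 = 10.55 mV.

V_out ≈ 10.5 mV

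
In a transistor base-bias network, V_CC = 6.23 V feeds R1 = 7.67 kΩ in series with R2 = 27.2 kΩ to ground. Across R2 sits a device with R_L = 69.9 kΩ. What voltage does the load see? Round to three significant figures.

First combine the lower leg with the load: R2 ‖ R_L = 19.58 kΩ.
Now apply the divider: V_out = 6.23 × 0.7185 = 4.476 V.
(Unloaded it would be 4.86 V; the load pulls it down.)

V_out ≈ 4.48 V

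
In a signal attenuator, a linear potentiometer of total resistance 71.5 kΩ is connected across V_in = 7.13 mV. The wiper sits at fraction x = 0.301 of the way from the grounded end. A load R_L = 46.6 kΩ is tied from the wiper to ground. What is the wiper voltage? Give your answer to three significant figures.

V_out ≈ 1.62 mV

Lower segment x·R_p = 21.52 kΩ; upper segment (1−x)·R_p = 49.98 kΩ.
Lower segment in parallel with the load: 21.52 ‖ 46.6 = 14.72 kΩ.
V_out = 7.13 × 14.72/(49.98 + 14.72) = 1.622 mV.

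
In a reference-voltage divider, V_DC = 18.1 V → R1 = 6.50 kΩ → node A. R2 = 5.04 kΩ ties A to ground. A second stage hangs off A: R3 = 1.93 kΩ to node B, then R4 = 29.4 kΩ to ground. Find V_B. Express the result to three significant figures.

Node A sees R2 in parallel with the series input of stage 2, R3 + R4 = 31.33 kΩ.
R2 ‖ (R3+R4) = 4.342 kΩ.
So V_A = 18.1 × 0.4005 = 7.248 V.
V_B = V_A × 0.9384 = 6.802 V.

V_B ≈ 6.80 V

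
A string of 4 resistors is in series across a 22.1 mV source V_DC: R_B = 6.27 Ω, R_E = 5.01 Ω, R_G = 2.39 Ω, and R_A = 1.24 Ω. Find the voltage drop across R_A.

V ≈ 1.84 mV

Series total: ΣR = 6.27 + 5.01 + 2.39 + 1.24 = 14.91 Ω.
Voltage divider: V = V_DC · (1.240 / 14.91) = 22.1 × 0.08317 = 1.838 mV.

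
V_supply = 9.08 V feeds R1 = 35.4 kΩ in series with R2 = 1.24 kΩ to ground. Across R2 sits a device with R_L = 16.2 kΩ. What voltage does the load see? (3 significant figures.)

V_out ≈ 0.286 V

R2 ‖ R_L = (1.24 × 16.2)/(1.24 + 16.2) = 1.152 kΩ.
Voltage divider with the loaded lower leg: V_out = 9.08 × 1.152/(35.4 + 1.152) = 9.08 × 0.03151 = 0.2861 V.
(Unloaded it would be 0.307 V; the load pulls it down.)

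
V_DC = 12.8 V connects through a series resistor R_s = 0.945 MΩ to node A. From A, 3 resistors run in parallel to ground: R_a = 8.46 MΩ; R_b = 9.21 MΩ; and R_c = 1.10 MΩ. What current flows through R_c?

Equivalent of the parallel group: R_p = 0.8804 MΩ.
Node voltage V_A = V_DC · R_p/(R_s + R_p) = 12.8 × 0.4823 = 6.173 V.
I(R_c) = V_A / R_c = 6.173/1.10 = 5.612 µA.
(Check via current divider: I_total = 7.012 µA; share G_k/ΣG = 0.8003 → same result.)

I ≈ 5.61 µA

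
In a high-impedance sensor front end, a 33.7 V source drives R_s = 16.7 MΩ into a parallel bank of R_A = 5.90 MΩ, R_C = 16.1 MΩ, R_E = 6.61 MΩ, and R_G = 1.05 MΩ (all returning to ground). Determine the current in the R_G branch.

I ≈ 1.38 µA

Combine the parallel branches: R_p = (1/5.90 + 1/16.1 + 1/6.61 + 1/1.05)⁻¹ = 0.7489 MΩ.
V_A = 33.7 × 0.7489/17.45 = 1.446 V.
Branch current I = V_A/R_G = 1.446/1.05 = 1.378 µA.
(Check via current divider: I_total = 1.931 µA; share G_k/ΣG = 0.7132 → same result.)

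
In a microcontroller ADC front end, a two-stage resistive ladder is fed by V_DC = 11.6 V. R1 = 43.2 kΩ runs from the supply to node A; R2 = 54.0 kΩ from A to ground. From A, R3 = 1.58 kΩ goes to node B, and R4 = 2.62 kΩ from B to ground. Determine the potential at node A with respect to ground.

V_A ≈ 0.960 V

Looking into the second stage from A: R3 + R4 = 4.200 kΩ appears in parallel with R2.
Effective lower resistance at A: R2 ‖ 4.200 = 3.897 kΩ.
V_A = 11.6 × 3.897/(43.2 + 3.897) = 0.9598 V.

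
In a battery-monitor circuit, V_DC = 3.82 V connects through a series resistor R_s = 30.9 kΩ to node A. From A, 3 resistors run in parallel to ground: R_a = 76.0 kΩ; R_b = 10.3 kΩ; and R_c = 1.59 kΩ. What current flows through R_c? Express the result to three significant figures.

I ≈ 0.101 mA

Combine the parallel branches: R_p = (1/76.0 + 1/10.3 + 1/1.59)⁻¹ = 1.353 kΩ.
V_A by voltage divider: V_A = 3.82 × 1.353/(30.9 + 1.353) = 0.1602 V.
I(R_c) = V_A / R_c = 0.1602/1.59 = 0.1008 mA.
(Equivalently: I_total = 0.1184 mA, then current-divider fraction G_k/ΣG = 0.8509.)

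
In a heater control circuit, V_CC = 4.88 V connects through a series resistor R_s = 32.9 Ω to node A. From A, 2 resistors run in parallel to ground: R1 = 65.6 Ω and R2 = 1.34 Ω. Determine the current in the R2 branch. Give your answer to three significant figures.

Parallel bank: R_p = 1/(1/65.6 + 1/1.34) = 1.313 Ω.
Node voltage V_A = V_CC · R_p/(R_s + R_p) = 4.88 × 0.03838 = 0.1873 V.
Branch current I = V_A/R2 = 0.1873/1.34 = 0.1398 A.

I ≈ 0.140 A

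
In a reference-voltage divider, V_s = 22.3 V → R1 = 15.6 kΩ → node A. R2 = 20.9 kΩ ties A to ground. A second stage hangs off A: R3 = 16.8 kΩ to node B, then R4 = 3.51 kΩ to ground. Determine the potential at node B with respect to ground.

Looking into the second stage from A: R3 + R4 = 20.31 kΩ appears in parallel with R2.
R2 ‖ (R3+R4) = 10.30 kΩ.
First divider: V_A = V_s · 10.30/(15.6 + 10.30) = 8.869 V.
V_B = V_A × 0.1728 = 1.533 V.

V_B ≈ 1.53 V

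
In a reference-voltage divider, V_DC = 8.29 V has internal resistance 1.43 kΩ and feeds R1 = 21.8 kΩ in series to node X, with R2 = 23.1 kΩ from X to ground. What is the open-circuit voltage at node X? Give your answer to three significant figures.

V_th ≈ 4.13 V

R1' = 1.43 + 21.8 = 23.23 kΩ (source resistance + R1).
V_th is the unloaded tap voltage: V_DC · R2/(R1'+R2) = 8.29 × 0.4986 = 4.133 V.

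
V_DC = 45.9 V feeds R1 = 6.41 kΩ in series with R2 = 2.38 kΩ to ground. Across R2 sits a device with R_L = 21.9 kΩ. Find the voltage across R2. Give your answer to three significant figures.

V_out ≈ 11.5 V

R2 ‖ R_L = (2.38 × 21.9)/(2.38 + 21.9) = 2.147 kΩ.
Now apply the divider: V_out = 45.9 × 0.2509 = 11.52 V.
(Unloaded it would be 12.4 V; the load pulls it down.)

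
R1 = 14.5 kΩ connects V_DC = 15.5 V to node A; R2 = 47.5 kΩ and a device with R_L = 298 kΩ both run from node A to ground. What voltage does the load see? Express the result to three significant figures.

R2 ‖ R_L = (47.5 × 298)/(47.5 + 298) = 40.97 kΩ.
Voltage divider with the loaded lower leg: V_out = 15.5 × 40.97/(14.5 + 40.97) = 15.5 × 0.7386 = 11.45 V.

V_out ≈ 11.4 V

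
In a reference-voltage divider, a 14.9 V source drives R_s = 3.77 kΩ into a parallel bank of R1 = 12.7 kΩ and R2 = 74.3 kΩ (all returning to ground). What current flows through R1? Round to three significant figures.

Equivalent of the parallel group: R_p = 10.85 kΩ.
V_A by voltage divider: V_A = 14.9 × 10.85/(3.77 + 10.85) = 11.06 V.
Branch current I = V_A/R1 = 11.06/12.7 = 0.8706 mA.

I ≈ 0.871 mA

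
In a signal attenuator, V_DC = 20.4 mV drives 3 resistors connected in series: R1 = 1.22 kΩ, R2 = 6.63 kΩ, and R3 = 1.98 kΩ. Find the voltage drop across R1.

ΣR = 1.22 + 6.63 + 1.98 = 9.830 kΩ.
Voltage divider: V = V_DC · (1.220 / 9.830) = 20.4 × 0.1241 = 2.532 mV.

V ≈ 2.53 mV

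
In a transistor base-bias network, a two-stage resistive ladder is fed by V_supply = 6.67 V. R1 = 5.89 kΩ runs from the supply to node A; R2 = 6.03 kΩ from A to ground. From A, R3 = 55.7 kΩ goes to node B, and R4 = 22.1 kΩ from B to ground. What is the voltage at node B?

The second stage (R3 + R4 = 77.80 kΩ) loads node A in parallel with R2.
R2 ‖ (R3+R4) = 5.596 kΩ.
So V_A = 6.67 × 0.4872 = 3.250 V.
V_B = V_A × 0.2841 = 0.9231 V.

V_B ≈ 0.923 V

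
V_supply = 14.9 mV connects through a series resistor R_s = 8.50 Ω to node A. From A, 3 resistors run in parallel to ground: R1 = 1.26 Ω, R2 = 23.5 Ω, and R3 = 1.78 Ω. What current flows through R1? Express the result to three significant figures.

Combine the parallel branches: R_p = (1/1.26 + 1/23.5 + 1/1.78)⁻¹ = 0.7153 Ω.
Node voltage V_A = V_supply · R_p/(R_s + R_p) = 14.9 × 0.07762 = 1.157 mV.
Branch current I = V_A/R1 = 1.157/1.26 = 0.9179 mA.

I ≈ 0.918 mA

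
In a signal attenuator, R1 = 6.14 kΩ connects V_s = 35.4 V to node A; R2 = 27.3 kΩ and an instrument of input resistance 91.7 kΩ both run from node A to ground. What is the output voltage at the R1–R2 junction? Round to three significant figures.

V_out ≈ 27.4 V

The load sits in parallel with R2, giving an effective lower resistance R2' = R2·R_L/(R2+R_L) = 21.04 kΩ.
Voltage divider with the loaded lower leg: V_out = 35.4 × 21.04/(6.14 + 21.04) = 35.4 × 0.7741 = 27.40 V.
(Unloaded it would be 28.9 V; the load pulls it down.)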